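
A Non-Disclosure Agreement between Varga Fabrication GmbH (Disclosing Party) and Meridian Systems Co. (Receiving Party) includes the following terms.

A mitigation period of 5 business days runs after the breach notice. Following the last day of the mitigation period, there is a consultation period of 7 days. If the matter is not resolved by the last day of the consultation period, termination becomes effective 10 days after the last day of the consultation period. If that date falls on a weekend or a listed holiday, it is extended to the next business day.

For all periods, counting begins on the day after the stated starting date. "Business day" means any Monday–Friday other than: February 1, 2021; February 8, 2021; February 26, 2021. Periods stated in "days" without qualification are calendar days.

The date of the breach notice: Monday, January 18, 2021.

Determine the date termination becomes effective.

February 11, 2021

The last day of the mitigation period: counting 5 business days from Monday, January 18, 2021 (Jan 19, Jan 20, Jan 21, Jan 22, Jan 25, skipping weekends) reaches Monday, January 25, 2021.
The last day of the consultation period: 7 calendar days after January 25, 2021 is February 1, 2021.
The date termination becomes effective: 10 calendar days after February 1, 2021 is February 11, 2021. February 11, 2021 is a Thursday and is not a listed holiday, so no roll-forward applies.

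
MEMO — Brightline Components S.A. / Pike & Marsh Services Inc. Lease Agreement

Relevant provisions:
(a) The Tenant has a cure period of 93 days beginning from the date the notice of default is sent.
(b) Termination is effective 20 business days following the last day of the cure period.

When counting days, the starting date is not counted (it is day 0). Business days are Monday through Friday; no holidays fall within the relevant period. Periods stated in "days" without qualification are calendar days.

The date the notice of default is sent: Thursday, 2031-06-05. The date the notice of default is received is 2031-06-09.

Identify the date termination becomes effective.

The last day of the cure period: 2031-06-05 + 93 days = 2031-09-06.
The date termination becomes effective: 20 business days after Saturday, 2031-09-06, skipping weekends — Sep 8, Sep 9, Sep 10, Sep 11, …, Oct 1, Oct 2, Oct 3 — lands on Friday, 2031-10-03.

2031-10-03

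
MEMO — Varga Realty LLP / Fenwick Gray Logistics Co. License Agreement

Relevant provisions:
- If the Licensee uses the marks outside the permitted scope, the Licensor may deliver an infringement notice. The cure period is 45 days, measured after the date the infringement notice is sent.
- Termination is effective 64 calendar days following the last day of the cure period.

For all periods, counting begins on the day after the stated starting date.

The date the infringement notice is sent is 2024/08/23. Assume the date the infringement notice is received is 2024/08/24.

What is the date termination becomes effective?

The last day of the cure period: 45 calendar days after 2024/08/23 is 2024/10/07.
The date termination becomes effective: 64 calendar days after 2024/10/07 is 2024/12/10.

2024/12/10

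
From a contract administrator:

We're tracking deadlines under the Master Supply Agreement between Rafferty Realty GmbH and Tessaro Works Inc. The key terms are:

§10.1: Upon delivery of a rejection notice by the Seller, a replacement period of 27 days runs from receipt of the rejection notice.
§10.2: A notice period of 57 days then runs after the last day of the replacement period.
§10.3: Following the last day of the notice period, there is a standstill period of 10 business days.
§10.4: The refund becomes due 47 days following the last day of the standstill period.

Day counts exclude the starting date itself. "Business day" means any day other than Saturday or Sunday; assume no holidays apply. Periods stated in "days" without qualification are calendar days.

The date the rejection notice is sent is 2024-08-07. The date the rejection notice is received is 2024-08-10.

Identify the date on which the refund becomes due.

2025-01-01

The last day of the replacement period: 27 calendar days after 2024-08-10 is 2024-09-06.
The last day of the notice period: 2024-09-06 + 57 days = 2024-11-02.
From Saturday, 2024-11-02, 10 business days (Nov 4, Nov 5, Nov 6, Nov 7, Nov 8, Nov 11, Nov 12, Nov 13, Nov 14, Nov 15, skipping weekends) brings us to Friday, 2024-11-15, which is the last day of the standstill period.
The date on which the refund becomes due: 47 calendar days after 2024-11-15 is 2025-01-01.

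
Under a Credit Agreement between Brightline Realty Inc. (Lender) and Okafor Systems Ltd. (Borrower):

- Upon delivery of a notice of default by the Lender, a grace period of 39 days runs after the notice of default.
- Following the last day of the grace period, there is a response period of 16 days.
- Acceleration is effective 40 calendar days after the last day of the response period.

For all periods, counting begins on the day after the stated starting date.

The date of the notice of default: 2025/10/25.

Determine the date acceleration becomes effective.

2026/01/28

The last day of the grace period: 39 calendar days after 2025/10/25 is 2025/12/03.
The last day of the response period: 16 calendar days after 2025/12/03 is 2025/12/19.
Adding 40 calendar days to 2025/12/19 gives 2026/01/28, which is the date acceleration becomes effective.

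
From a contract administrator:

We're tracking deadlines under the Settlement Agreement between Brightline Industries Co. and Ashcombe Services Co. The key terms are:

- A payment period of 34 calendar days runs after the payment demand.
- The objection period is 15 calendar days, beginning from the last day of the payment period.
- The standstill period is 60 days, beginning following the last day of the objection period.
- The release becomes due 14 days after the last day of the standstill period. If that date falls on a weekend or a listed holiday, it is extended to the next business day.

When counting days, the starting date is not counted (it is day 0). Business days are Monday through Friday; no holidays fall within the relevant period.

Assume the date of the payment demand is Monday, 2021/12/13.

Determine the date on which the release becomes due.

2022/04/15

The last day of the payment period: 2021/12/13 + 34 days = 2022/01/16.
The last day of the objection period: 15 calendar days after 2022/01/16 is 2022/01/31.
The last day of the standstill period: 2022/01/31 + 60 days = 2022/04/01.
Adding 14 calendar days to 2022/04/01 gives 2022/04/15, which is the date on which the release becomes due. 2022/04/15 is a Friday, so no roll-forward applies.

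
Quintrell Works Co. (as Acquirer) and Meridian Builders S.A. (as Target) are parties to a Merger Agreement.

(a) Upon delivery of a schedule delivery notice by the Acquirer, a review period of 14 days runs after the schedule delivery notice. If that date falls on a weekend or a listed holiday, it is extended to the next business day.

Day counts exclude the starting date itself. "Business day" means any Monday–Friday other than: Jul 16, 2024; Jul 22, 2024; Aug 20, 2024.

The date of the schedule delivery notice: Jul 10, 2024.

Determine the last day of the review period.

The last day of the review period: 14 calendar days after Jul 10, 2024 is Jul 24, 2024. Jul 24, 2024 is a Wednesday and is not a listed holiday, so no roll-forward applies.

Jul 24, 2024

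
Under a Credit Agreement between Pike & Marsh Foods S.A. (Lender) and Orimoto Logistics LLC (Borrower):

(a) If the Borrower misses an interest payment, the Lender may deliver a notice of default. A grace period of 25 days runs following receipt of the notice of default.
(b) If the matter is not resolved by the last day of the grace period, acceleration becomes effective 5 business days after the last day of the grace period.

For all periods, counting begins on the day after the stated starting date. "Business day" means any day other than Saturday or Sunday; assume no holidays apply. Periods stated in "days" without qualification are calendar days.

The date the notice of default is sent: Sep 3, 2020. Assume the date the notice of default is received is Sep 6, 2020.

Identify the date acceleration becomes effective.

The last day of the grace period: 25 calendar days after Sep 6, 2020 is Oct 1, 2020.
The date acceleration becomes effective: counting 5 business days from Thursday, Oct 1, 2020 (Oct 2, Oct 5, Oct 6, Oct 7, Oct 8, skipping weekends) reaches Thursday, Oct 8, 2020.

Oct 8, 2020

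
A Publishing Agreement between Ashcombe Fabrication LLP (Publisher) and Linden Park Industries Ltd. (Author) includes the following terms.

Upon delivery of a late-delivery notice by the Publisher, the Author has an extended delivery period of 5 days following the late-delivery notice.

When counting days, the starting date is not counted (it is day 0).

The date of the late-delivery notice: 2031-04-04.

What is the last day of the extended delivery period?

Adding 5 calendar days to 2031-04-04 gives 2031-04-09, which is the last day of the extended delivery period.

2031-04-09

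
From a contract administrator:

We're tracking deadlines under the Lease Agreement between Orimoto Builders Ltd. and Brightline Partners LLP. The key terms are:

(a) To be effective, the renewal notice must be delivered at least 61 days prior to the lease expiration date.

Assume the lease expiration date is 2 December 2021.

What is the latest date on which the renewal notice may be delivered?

2 October 2021

2 December 2021 minus 61 days is 2 October 2021.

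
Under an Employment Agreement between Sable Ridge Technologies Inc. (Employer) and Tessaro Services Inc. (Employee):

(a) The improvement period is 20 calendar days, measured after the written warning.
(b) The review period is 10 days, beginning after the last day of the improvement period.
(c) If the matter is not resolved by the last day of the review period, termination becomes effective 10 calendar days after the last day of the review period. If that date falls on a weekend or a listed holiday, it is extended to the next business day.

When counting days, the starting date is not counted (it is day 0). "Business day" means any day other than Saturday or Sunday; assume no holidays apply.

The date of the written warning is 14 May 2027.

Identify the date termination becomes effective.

23 June 2027

Adding 20 calendar days to 14 May 2027 gives 3 June 2027, which is the last day of the improvement period.
The last day of the review period: 3 June 2027 + 10 days = 13 June 2027.
The date termination becomes effective: 13 June 2027 + 10 days = 23 June 2027. 23 June 2027 is a Wednesday, so no roll-forward applies.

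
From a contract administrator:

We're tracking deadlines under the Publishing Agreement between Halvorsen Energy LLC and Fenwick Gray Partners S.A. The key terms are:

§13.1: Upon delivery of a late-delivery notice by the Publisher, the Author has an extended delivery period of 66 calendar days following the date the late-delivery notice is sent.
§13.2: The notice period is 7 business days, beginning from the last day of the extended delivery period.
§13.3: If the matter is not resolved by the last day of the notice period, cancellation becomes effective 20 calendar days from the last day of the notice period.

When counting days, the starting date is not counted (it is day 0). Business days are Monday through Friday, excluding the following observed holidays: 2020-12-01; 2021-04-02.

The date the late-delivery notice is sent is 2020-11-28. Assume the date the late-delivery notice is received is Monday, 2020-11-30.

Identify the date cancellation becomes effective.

2021-03-03

Adding 66 calendar days to 2020-11-28 gives 2021-02-02, which is the last day of the extended delivery period.
The last day of the notice period: counting 7 business days from Tuesday, 2021-02-02 (Feb 3, Feb 4, Feb 5, Feb 8, Feb 9, Feb 10, Feb 11, skipping weekends) reaches Thursday, 2021-02-11.
Adding 20 calendar days to 2021-02-11 gives 2021-03-03, which is the date cancellation becomes effective.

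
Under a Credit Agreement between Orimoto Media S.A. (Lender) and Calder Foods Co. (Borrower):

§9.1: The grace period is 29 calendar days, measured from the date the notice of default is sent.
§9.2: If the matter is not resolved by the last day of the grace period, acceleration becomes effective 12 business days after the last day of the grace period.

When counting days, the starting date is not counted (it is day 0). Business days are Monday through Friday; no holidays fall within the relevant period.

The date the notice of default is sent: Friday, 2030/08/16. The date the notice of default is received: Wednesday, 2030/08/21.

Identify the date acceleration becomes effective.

2030/10/01

The last day of the grace period: 2030/08/16 + 29 days = 2030/09/14.
The date acceleration becomes effective: counting 12 business days from Saturday, 2030/09/14 (Sep 16, Sep 17, Sep 18, Sep 19, …, Sep 27, Sep 30, Oct 1, skipping weekends) reaches Tuesday, 2030/10/01.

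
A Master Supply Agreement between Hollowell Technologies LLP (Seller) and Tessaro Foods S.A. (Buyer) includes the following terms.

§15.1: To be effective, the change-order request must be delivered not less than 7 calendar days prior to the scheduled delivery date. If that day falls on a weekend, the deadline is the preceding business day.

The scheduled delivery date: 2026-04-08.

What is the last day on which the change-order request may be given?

2026-04-01

Counting back 7 calendar days from 2026-04-08 gives 2026-04-01. That is a Wednesday, so no adjustment is needed.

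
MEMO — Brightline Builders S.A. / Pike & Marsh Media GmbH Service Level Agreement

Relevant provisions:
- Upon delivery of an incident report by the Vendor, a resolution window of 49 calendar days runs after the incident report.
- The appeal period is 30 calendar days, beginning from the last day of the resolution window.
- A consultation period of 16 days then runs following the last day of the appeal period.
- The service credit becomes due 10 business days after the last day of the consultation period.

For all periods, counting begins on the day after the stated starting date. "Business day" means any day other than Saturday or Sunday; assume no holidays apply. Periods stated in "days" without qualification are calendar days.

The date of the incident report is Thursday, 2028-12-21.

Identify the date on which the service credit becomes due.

The last day of the resolution window: 2028-12-21 + 49 days = 2029-02-08.
Adding 30 calendar days to 2029-02-08 gives 2029-03-10, which is the last day of the appeal period.
The last day of the consultation period: 16 calendar days after 2029-03-10 is 2029-03-26.
From Monday, 2029-03-26, 10 business days (Mar 27, Mar 28, Mar 29, Mar 30, Apr 2, Apr 3, Apr 4, Apr 5, Apr 6, Apr 9, skipping weekends) brings us to Monday, 2029-04-09, which is the date on which the service credit becomes due.

2029-04-09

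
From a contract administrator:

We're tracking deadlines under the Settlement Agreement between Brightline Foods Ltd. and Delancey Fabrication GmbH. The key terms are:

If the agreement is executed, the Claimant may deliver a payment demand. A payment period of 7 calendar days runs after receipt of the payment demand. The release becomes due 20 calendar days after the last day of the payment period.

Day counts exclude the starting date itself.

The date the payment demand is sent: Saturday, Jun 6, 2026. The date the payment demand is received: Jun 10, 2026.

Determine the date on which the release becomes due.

Adding 7 calendar days to Jun 10, 2026 gives Jun 17, 2026, which is the last day of the payment period.
Adding 20 calendar days to Jun 17, 2026 gives Jul 7, 2026, which is the date on which the release becomes due.

Jul 7, 2026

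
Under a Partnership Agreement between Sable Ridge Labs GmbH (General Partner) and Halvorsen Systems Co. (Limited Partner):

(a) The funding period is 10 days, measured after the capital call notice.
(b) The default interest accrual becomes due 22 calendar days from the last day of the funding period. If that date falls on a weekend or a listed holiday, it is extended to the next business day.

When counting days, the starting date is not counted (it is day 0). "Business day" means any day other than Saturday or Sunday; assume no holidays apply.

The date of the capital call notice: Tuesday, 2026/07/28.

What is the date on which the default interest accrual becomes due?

2026/08/31

The last day of the funding period: 10 calendar days after 2026/07/28 is 2026/08/07.
The date on which the default interest accrual becomes due: 2026/08/07 + 22 days = 2026/08/29. That falls on a Saturday, so it rolls to the next business day, Monday, 2026/08/31.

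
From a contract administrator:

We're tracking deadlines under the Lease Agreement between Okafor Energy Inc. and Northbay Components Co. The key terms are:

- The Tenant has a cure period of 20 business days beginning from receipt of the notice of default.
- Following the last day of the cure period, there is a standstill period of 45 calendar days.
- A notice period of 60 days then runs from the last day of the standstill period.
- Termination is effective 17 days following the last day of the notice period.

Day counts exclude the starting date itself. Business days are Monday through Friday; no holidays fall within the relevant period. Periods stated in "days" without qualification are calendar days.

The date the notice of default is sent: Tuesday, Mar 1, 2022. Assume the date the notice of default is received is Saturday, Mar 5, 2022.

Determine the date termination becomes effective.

Aug 1, 2022

The last day of the cure period: 20 business days after Saturday, Mar 5, 2022, skipping weekends — Mar 7, Mar 8, Mar 9, Mar 10, …, Mar 30, Mar 31, Apr 1 — lands on Friday, Apr 1, 2022.
The last day of the standstill period: Apr 1, 2022 + 45 days = May 16, 2022.
The last day of the notice period: May 16, 2022 + 60 days = Jul 15, 2022.
Adding 17 calendar days to Jul 15, 2022 gives Aug 1, 2022, which is the date termination becomes effective.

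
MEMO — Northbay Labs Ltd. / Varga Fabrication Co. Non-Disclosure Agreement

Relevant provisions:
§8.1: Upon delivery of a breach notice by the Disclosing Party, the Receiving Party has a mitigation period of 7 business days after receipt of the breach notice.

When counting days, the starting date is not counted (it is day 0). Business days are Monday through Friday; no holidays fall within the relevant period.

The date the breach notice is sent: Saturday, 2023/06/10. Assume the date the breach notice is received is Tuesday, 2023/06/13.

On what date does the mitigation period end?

The last day of the mitigation period: 7 business days after Tuesday, 2023/06/13, skipping weekends — Jun 14, Jun 15, Jun 16, Jun 19, Jun 20, Jun 21, Jun 22 — lands on Thursday, 2023/06/22.

2023/06/22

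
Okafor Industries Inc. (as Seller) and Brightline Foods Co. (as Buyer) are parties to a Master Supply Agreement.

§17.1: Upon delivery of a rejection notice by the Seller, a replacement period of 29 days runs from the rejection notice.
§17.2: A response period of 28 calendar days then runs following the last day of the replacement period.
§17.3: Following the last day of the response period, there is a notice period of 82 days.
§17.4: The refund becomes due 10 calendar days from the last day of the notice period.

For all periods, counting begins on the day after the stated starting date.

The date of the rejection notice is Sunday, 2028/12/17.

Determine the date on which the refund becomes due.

2029/05/15

The last day of the replacement period: 29 calendar days after 2028/12/17 is 2029/01/15.
The last day of the response period: 28 calendar days after 2029/01/15 is 2029/02/12.
The last day of the notice period: 82 calendar days after 2029/02/12 is 2029/05/05.
The date on which the refund becomes due: 10 calendar days after 2029/05/05 is 2029/05/15.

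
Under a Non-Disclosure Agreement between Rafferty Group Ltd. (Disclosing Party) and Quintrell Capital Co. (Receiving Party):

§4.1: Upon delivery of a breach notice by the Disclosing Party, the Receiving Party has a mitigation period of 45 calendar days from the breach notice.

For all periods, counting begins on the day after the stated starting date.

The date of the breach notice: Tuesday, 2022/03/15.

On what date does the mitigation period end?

The last day of the mitigation period: 45 calendar days after 2022/03/15 is 2022/04/29.

2022/04/29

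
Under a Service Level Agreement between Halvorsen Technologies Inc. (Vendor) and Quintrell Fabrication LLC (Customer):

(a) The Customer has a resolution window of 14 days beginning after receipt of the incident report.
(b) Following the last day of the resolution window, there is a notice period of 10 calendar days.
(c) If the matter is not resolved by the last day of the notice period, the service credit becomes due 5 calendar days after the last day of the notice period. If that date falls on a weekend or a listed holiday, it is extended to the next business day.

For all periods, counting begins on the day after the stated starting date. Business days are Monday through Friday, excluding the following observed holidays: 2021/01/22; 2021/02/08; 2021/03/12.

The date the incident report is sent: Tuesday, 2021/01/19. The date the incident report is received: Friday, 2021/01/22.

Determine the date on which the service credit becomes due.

The last day of the resolution window: 14 calendar days after 2021/01/22 is 2021/02/05.
Adding 10 calendar days to 2021/02/05 gives 2021/02/15, which is the last day of the notice period.
The date on which the service credit becomes due: 5 calendar days after 2021/02/15 is 2021/02/20. That falls on a Saturday, so it rolls to the next business day, Monday, 2021/02/22.

2021/02/22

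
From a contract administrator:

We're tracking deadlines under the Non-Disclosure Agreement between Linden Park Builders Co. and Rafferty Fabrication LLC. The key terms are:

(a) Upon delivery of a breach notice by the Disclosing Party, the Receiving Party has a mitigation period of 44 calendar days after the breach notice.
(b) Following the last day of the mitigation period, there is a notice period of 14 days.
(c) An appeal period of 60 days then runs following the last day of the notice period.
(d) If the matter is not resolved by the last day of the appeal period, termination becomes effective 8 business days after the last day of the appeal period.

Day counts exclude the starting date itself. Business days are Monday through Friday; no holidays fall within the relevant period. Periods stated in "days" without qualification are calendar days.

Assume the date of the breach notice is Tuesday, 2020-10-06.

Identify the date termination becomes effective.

The last day of the mitigation period: 2020-10-06 + 44 days = 2020-11-19.
The last day of the notice period: 2020-11-19 + 14 days = 2020-12-03.
The last day of the appeal period: 60 calendar days after 2020-12-03 is 2021-02-01.
The date termination becomes effective: 8 business days after Monday, 2021-02-01, skipping weekends — Feb 2, Feb 3, Feb 4, Feb 5, Feb 8, Feb 9, Feb 10, Feb 11 — lands on Thursday, 2021-02-11.

2021-02-11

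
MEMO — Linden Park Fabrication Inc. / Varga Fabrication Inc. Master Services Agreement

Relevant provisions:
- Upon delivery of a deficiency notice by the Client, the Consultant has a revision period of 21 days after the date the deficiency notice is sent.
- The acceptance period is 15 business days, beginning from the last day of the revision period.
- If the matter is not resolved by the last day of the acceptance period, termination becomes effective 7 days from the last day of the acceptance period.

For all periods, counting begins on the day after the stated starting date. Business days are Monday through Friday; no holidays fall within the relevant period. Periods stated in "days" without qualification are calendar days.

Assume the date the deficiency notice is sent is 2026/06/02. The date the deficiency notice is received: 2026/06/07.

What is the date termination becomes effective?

2026/07/21

The last day of the revision period: 21 calendar days after 2026/06/02 is 2026/06/23.
The last day of the acceptance period: counting 15 business days from Tuesday, 2026/06/23 (Jun 24, Jun 25, Jun 26, Jun 29, …, Jul 10, Jul 13, Jul 14, skipping weekends) reaches Tuesday, 2026/07/14.
Adding 7 calendar days to 2026/07/14 gives 2026/07/21, which is the date termination becomes effective.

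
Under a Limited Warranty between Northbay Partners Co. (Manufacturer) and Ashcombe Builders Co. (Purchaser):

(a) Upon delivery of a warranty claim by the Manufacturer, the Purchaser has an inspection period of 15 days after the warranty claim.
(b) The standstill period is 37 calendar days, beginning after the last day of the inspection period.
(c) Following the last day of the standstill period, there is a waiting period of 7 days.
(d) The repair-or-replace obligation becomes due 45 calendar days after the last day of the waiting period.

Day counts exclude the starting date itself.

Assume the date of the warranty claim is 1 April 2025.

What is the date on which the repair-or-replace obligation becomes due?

The last day of the inspection period: 15 calendar days after 1 April 2025 is 16 April 2025.
The last day of the standstill period: 16 April 2025 + 37 days = 23 May 2025.
The last day of the waiting period: 7 calendar days after 23 May 2025 is 30 May 2025.
Adding 45 calendar days to 30 May 2025 gives 14 July 2025, which is the date on which the repair-or-replace obligation becomes due.

14 July 2025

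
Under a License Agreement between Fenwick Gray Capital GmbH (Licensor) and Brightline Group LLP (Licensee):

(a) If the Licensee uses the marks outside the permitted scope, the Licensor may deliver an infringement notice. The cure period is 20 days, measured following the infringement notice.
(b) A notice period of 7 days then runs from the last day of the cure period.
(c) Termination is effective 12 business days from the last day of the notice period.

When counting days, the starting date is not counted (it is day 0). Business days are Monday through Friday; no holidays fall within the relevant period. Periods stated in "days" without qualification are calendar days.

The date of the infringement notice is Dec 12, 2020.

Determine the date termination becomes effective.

Jan 26, 2021

Adding 20 calendar days to Dec 12, 2020 gives Jan 1, 2021, which is the last day of the cure period.
The last day of the notice period: 7 calendar days after Jan 1, 2021 is Jan 8, 2021.
The date termination becomes effective: counting 12 business days from Friday, Jan 8, 2021 (Jan 11, Jan 12, Jan 13, Jan 14, …, Jan 22, Jan 25, Jan 26, skipping weekends) reaches Tuesday, Jan 26, 2021.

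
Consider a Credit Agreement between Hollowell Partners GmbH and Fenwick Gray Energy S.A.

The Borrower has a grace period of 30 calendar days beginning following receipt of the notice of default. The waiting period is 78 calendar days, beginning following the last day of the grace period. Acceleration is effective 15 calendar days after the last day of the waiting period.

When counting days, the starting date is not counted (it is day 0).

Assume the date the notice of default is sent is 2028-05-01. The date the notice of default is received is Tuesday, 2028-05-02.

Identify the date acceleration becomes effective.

The last day of the grace period: 30 calendar days after 2028-05-02 is 2028-06-01.
The last day of the waiting period: 2028-06-01 + 78 days = 2028-08-18.
The date acceleration becomes effective: 15 calendar days after 2028-08-18 is 2028-09-02.

2028-09-02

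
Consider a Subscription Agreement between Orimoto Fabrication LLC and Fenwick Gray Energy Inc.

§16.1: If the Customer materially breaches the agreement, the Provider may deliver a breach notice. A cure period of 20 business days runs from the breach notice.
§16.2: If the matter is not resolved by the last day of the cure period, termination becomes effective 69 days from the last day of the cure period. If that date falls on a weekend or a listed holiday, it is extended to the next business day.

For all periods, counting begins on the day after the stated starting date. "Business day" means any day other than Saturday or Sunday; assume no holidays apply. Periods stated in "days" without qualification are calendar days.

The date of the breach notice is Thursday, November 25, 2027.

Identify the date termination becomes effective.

The last day of the cure period: 20 business days after Thursday, November 25, 2027, skipping weekends — Nov 26, Nov 29, Nov 30, Dec 1, …, Dec 21, Dec 22, Dec 23 — lands on Thursday, December 23, 2027.
The date termination becomes effective: December 23, 2027 + 69 days = March 1, 2028. March 1, 2028 is a Wednesday, so no roll-forward applies.

March 1, 2028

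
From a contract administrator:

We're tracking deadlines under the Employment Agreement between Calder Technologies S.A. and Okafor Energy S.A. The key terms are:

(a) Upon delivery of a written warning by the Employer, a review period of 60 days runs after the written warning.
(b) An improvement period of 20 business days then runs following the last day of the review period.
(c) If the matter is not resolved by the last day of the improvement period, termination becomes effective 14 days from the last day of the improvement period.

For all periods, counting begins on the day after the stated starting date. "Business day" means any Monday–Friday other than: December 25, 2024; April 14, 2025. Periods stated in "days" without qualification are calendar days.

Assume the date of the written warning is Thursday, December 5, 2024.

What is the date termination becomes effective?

March 17, 2025

The last day of the review period: 60 calendar days after December 5, 2024 is February 3, 2025.
The last day of the improvement period: counting 20 business days from Monday, February 3, 2025 (Feb 4, Feb 5, Feb 6, Feb 7, …, Feb 27, Feb 28, Mar 3, skipping weekends) reaches Monday, March 3, 2025.
The date termination becomes effective: March 3, 2025 + 14 days = March 17, 2025.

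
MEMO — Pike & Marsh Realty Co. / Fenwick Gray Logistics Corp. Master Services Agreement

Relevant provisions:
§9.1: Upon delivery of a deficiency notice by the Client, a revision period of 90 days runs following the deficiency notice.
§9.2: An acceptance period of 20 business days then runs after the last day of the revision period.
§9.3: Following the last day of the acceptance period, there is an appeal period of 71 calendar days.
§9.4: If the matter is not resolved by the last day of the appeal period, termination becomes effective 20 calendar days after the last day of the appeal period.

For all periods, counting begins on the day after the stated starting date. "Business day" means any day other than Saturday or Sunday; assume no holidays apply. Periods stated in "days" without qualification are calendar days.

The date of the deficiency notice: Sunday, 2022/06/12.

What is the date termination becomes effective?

The last day of the revision period: 2022/06/12 + 90 days = 2022/09/10.
The last day of the acceptance period: 20 business days after Saturday, 2022/09/10, skipping weekends — Sep 12, Sep 13, Sep 14, Sep 15, …, Oct 5, Oct 6, Oct 7 — lands on Friday, 2022/10/07.
Adding 71 calendar days to 2022/10/07 gives 2022/12/17, which is the last day of the appeal period.
The date termination becomes effective: 2022/12/17 + 20 days = 2023/01/06.

2023/01/06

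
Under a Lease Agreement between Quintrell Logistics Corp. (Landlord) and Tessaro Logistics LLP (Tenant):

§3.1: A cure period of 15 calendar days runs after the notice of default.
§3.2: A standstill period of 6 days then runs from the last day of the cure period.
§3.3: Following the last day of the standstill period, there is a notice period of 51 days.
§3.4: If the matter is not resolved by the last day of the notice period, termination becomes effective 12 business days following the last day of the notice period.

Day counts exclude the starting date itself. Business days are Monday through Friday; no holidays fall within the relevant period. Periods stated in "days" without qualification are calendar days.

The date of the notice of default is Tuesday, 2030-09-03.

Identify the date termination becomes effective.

2030-12-02

The last day of the cure period: 2030-09-03 + 15 days = 2030-09-18.
The last day of the standstill period: 2030-09-18 + 6 days = 2030-09-24.
The last day of the notice period: 2030-09-24 + 51 days = 2030-11-14.
The date termination becomes effective: 12 business days after Thursday, 2030-11-14, skipping weekends — Nov 15, Nov 18, Nov 19, Nov 20, …, Nov 28, Nov 29, Dec 2 — lands on Monday, 2030-12-02.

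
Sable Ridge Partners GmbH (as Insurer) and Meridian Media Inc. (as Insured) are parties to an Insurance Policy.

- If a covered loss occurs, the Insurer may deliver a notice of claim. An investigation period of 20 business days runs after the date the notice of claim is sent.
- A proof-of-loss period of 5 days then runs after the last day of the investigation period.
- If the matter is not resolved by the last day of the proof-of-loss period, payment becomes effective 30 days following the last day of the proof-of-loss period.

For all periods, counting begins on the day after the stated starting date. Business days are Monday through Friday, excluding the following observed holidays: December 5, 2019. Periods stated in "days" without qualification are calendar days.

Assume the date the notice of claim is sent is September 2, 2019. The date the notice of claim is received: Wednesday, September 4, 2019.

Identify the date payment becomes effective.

November 4, 2019

The last day of the investigation period: 20 business days after Monday, September 2, 2019, skipping weekends — Sep 3, Sep 4, Sep 5, Sep 6, …, Sep 26, Sep 27, Sep 30 — lands on Monday, September 30, 2019.
The last day of the proof-of-loss period: 5 calendar days after September 30, 2019 is October 5, 2019.
The date payment becomes effective: October 5, 2019 + 30 days = November 4, 2019.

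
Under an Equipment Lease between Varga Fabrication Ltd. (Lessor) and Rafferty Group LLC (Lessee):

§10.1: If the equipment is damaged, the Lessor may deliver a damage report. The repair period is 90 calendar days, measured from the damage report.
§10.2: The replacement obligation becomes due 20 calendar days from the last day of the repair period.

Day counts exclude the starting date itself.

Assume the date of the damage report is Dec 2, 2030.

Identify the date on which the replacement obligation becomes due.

The last day of the repair period: 90 calendar days after Dec 2, 2030 is Mar 2, 2031.
Adding 20 calendar days to Mar 2, 2031 gives Mar 22, 2031, which is the date on which the replacement obligation becomes due.

Mar 22, 2031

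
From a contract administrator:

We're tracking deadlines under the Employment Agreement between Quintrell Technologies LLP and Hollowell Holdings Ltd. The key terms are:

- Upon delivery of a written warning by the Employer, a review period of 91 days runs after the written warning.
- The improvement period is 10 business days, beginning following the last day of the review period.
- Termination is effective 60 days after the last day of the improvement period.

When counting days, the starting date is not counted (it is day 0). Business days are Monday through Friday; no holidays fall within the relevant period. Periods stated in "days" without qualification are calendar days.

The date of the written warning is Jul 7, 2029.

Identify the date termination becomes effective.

Dec 18, 2029

The last day of the review period: Jul 7, 2029 + 91 days = Oct 6, 2029.
The last day of the improvement period: counting 10 business days from Saturday, Oct 6, 2029 (Oct 8, Oct 9, Oct 10, Oct 11, Oct 12, Oct 15, Oct 16, Oct 17, Oct 18, Oct 19, skipping weekends) reaches Friday, Oct 19, 2029.
Adding 60 calendar days to Oct 19, 2029 gives Dec 18, 2029, which is the date termination becomes effective.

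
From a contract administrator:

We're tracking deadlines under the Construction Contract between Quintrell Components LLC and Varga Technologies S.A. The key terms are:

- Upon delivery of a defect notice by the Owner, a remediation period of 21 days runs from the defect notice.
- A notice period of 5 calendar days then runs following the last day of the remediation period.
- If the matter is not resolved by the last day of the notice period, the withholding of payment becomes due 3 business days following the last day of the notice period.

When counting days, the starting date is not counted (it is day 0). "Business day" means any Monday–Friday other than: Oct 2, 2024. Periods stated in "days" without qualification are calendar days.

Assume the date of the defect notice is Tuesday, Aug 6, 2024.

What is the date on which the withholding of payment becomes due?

Adding 21 calendar days to Aug 6, 2024 gives Aug 27, 2024, which is the last day of the remediation period.
Adding 5 calendar days to Aug 27, 2024 gives Sep 1, 2024, which is the last day of the notice period.
From Sunday, Sep 1, 2024, 3 business days (Sep 2, Sep 3, Sep 4, skipping weekends) brings us to Wednesday, Sep 4, 2024, which is the date on which the withholding of payment becomes due.

Sep 4, 2024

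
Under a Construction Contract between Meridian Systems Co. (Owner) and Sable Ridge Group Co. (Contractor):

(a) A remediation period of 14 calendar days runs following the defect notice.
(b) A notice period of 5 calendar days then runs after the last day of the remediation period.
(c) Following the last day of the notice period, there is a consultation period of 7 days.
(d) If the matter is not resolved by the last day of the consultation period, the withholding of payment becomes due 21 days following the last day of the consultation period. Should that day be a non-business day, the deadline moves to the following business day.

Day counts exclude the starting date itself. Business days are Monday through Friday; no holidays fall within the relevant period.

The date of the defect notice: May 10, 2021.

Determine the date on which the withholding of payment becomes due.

The last day of the remediation period: May 10, 2021 + 14 days = May 24, 2021.
Adding 5 calendar days to May 24, 2021 gives May 29, 2021, which is the last day of the notice period.
Adding 7 calendar days to May 29, 2021 gives Jun 5, 2021, which is the last day of the consultation period.
The date on which the withholding of payment becomes due: Jun 5, 2021 + 21 days = Jun 26, 2021. That falls on a Saturday, so it rolls to the next business day, Monday, Jun 28, 2021.

Jun 28, 2021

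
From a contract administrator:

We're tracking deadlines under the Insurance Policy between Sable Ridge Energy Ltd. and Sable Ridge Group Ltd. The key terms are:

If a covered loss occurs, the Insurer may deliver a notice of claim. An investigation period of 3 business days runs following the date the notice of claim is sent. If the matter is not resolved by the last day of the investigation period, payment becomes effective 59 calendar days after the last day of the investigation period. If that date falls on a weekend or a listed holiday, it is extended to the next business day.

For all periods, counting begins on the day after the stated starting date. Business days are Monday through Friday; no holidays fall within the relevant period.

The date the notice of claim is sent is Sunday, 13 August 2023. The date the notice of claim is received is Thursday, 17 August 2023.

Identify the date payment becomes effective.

16 October 2023

The last day of the investigation period: 3 business days after Sunday, 13 August 2023, skipping weekends — Aug 14, Aug 15, Aug 16 — lands on Wednesday, 16 August 2023.
The date payment becomes effective: 59 calendar days after 16 August 2023 is 14 October 2023. That falls on a Saturday, so it rolls to the next business day, Monday, 16 October 2023.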